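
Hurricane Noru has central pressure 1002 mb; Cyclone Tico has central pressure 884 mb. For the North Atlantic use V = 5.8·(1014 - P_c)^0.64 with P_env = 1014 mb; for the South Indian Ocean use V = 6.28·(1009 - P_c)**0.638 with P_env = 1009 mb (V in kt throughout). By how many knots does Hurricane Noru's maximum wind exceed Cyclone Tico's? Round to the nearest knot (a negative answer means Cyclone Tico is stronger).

-108 kt

Hurricane Noru: ΔP = 12; V ≈ 5.8 × 12^0.64 ≈ 28.45 kt.
Cyclone Tico: ΔP = 125; V ≈ 6.28 × 125^0.638 ≈ 136.71 kt.
Difference ≈ 28.45 − 136.71 = -108.26 → -108 kt.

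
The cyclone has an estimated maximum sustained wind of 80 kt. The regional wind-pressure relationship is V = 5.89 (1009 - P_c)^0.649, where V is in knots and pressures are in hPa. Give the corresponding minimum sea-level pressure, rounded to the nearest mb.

953 mb

ΔP = (V / 5.89)^(1/0.649) = (80/5.89)^1.541.
80/5.89 = 13.582; 13.582^1.541 ≈ 55.68 mb.
P_c = 1009 − 55.68 = 953.32 ≈ 953 mb.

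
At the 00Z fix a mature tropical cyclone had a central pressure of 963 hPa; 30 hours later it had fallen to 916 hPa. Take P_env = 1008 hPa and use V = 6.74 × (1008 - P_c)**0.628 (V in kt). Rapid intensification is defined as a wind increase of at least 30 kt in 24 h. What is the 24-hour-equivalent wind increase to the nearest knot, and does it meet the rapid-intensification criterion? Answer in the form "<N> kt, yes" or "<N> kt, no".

33 kt, yes

V₁: ΔP = 45, V ≈ 6.74 × 45^0.628 ≈ 73.60 kt.
V₂: ΔP = 92, V ≈ 6.74 × 92^0.628 ≈ 115.32 kt.
ΔV over 30 h = 41.72 kt → 24 h equivalent = 41.72 × 24/30 ≈ 33.38 kt.
33 kt ≥ 30 kt ⇒ rapid intensification.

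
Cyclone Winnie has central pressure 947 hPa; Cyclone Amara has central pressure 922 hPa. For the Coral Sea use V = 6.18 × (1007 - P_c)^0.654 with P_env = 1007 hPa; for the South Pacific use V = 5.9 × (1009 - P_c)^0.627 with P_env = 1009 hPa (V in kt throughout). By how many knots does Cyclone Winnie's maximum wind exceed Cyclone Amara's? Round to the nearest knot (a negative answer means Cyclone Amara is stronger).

-7 kt

Cyclone Winnie: ΔP = 60; V ≈ 6.18 × 60^0.654 ≈ 89.93 kt.
Cyclone Amara: ΔP = 87; V ≈ 5.9 × 87^0.627 ≈ 97.04 kt.
Difference ≈ 89.93 − 97.04 = -7.11 → -7 kt.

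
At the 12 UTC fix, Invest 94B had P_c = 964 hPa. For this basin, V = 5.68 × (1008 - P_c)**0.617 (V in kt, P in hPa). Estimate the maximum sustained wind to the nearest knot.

59 kt

ΔP = 1008 − 964 = 44 hPa.
44^0.617 ≈ 10.328.
V ≈ 5.68 × 10.328 ≈ 58.7 kt.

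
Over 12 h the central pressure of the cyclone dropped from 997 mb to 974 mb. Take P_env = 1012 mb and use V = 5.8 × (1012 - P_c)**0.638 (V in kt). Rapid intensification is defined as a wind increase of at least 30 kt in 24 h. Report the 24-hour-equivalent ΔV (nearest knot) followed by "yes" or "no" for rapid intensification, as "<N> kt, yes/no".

53 kt, yes

V₁: ΔP = 15, V ≈ 5.8 × 15^0.638 ≈ 32.64 kt.
V₂: ΔP = 38, V ≈ 5.8 × 38^0.638 ≈ 59.06 kt.
ΔV over 12 h = 26.42 kt → 24 h equivalent = 26.42 × 24/12 ≈ 52.84 kt.
53 kt ≥ 30 kt ⇒ rapid intensification.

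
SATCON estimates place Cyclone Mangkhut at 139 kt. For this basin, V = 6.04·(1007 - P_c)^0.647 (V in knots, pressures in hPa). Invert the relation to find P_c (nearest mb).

ΔP = (V / 6.04)^(1/0.647) = (139/6.04)^1.546.
139/6.04 = 23.013; 23.013^1.546 ≈ 127.37 mb.
P_c = 1007 − 127.37 = 879.63 ≈ 880 mb.

880 mb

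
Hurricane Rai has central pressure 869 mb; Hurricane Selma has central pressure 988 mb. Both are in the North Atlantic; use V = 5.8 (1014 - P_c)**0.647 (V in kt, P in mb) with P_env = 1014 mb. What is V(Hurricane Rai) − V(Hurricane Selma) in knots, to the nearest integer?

97 kt

Hurricane Rai: ΔP = 145; V ≈ 5.8 × 145^0.647 ≈ 145.16 kt.
Hurricane Selma: ΔP = 26; V ≈ 5.8 × 26^0.647 ≈ 47.74 kt.
Difference ≈ 145.16 − 47.74 = 97.42 → 97 kt.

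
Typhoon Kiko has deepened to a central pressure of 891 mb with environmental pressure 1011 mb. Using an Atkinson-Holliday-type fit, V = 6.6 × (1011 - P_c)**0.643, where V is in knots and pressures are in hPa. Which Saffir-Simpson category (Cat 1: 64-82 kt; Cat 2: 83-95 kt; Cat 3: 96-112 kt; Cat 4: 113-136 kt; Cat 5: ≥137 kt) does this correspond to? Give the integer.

5

ΔP = 1011 − 891 = 120 mb.
V ≈ 6.6 × 120^0.643 = 6.6 × 21.72 ≈ 143 kt.
143 kt falls in the Category 5 band.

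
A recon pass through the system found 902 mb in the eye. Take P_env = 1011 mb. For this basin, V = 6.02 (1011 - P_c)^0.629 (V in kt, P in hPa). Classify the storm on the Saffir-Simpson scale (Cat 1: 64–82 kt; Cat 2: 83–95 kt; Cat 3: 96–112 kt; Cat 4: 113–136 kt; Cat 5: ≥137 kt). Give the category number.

ΔP = 1011 − 902 = 109 mb.
V ≈ 6.02 × 109^0.629 = 6.02 × 19.12 ≈ 115 kt.
115 kt falls in the Category 4 band.

4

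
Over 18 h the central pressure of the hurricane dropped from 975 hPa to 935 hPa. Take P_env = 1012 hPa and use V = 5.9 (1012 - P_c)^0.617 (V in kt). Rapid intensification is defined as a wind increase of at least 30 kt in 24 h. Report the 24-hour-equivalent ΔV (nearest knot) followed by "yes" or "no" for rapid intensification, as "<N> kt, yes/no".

42 kt, yes

V₁: ΔP = 37, V ≈ 5.9 × 37^0.617 ≈ 54.76 kt.
V₂: ΔP = 77, V ≈ 5.9 × 77^0.617 ≈ 86.06 kt.
ΔV over 18 h = 31.30 kt → 24 h equivalent = 31.30 × 24/18 ≈ 41.73 kt.
42 kt ≥ 30 kt ⇒ rapid intensification.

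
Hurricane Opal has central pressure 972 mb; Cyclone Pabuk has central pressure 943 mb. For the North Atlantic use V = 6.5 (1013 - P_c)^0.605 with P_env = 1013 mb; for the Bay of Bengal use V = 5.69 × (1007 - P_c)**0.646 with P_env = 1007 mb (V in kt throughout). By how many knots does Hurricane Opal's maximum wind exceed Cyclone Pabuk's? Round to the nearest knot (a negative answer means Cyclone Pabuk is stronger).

-22 kt

Hurricane Opal: ΔP = 41; V ≈ 6.5 × 41^0.605 ≈ 61.47 kt.
Cyclone Pabuk: ΔP = 64; V ≈ 5.69 × 64^0.646 ≈ 83.54 kt.
Difference ≈ 61.47 − 83.54 = -22.07 → -22 kt.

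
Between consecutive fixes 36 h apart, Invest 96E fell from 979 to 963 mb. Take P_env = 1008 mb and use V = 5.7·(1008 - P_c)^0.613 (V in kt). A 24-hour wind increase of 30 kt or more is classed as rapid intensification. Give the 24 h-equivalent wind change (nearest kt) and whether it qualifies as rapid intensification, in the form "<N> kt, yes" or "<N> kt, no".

V₁: ΔP = 29, V ≈ 5.7 × 29^0.613 ≈ 44.91 kt.
V₂: ΔP = 45, V ≈ 5.7 × 45^0.613 ≈ 58.79 kt.
ΔV over 36 h = 13.88 kt → 24 h equivalent = 13.88 × 24/36 ≈ 9.25 kt.
9 kt < 30 kt ⇒ not rapid intensification.

9 kt, no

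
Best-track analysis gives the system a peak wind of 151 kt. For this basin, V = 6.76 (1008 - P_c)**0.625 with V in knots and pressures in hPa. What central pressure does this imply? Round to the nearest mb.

ΔP = (V / 6.76)^(1/0.625) = (151/6.76)^1.600.
151/6.76 = 22.337; 22.337^1.600 ≈ 144.03 mb.
P_c = 1008 − 144.03 = 863.97 ≈ 864 mb.

864 mb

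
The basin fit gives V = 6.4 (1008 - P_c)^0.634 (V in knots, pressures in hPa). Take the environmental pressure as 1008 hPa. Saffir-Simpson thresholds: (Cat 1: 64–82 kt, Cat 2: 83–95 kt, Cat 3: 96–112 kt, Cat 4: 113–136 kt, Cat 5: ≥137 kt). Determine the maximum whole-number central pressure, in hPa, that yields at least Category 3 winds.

936 hPa

Category 3 begins at V = 96 kt.
Required ΔP = (96/6.4)^(1/0.634) = 15.000^1.577 ≈ 71.62 hPa.
P_c ≤ 1008 − 71.62 = 936.38, so the highest integer P_c is 936 hPa.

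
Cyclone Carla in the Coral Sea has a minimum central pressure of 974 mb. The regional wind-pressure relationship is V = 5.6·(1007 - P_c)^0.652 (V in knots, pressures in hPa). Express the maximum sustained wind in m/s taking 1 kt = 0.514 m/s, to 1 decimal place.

ΔP = 1007 − 974 = 33 mb.
V ≈ 5.6 × 33^0.652 = 5.6 × 9.774 ≈ 54.734 kt.
54.734 × 0.514 ≈ 28.13 m/s → 28.1 m/s.

28.1 m/s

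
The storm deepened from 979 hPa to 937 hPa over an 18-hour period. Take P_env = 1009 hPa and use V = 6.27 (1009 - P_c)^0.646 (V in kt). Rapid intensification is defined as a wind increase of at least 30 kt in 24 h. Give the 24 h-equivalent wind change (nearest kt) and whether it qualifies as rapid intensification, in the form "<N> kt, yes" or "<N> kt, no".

V₁: ΔP = 30, V ≈ 6.27 × 30^0.646 ≈ 56.43 kt.
V₂: ΔP = 72, V ≈ 6.27 × 72^0.646 ≈ 99.34 kt.
ΔV over 18 h = 42.91 kt → 24 h equivalent = 42.91 × 24/18 ≈ 57.21 kt.
57 kt ≥ 30 kt ⇒ rapid intensification.

57 kt, yes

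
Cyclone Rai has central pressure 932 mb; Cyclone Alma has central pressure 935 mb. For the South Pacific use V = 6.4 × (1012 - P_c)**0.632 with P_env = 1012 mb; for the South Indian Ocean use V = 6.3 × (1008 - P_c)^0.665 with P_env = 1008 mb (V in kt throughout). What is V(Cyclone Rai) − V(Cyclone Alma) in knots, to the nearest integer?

-7 kt

Cyclone Rai: ΔP = 80; V ≈ 6.4 × 80^0.632 ≈ 102.08 kt.
Cyclone Alma: ΔP = 73; V ≈ 6.3 × 73^0.665 ≈ 109.26 kt.
Difference ≈ 102.08 − 109.26 = -7.18 → -7 kt.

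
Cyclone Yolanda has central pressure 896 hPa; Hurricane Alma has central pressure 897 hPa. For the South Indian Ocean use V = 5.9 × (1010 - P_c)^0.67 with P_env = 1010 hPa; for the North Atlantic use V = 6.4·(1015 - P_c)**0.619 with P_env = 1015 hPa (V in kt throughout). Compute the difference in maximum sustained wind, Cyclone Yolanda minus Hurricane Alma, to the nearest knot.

18 kt

Cyclone Yolanda: ΔP = 114; V ≈ 5.9 × 114^0.67 ≈ 140.92 kt.
Hurricane Alma: ΔP = 118; V ≈ 6.4 × 118^0.619 ≈ 122.65 kt.
Difference ≈ 140.92 − 122.65 = 18.27 → 18 kt.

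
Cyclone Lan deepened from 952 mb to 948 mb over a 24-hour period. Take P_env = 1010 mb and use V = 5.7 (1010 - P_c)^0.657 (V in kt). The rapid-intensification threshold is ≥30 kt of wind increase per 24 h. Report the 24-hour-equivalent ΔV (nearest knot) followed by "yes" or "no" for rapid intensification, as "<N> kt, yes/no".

V₁: ΔP = 58, V ≈ 5.7 × 58^0.657 ≈ 82.12 kt.
V₂: ΔP = 62, V ≈ 5.7 × 62^0.657 ≈ 85.80 kt.
ΔV over 24 h = 3.68 kt → 24 h equivalent = 3.68 × 24/24 ≈ 3.68 kt.
4 kt < 30 kt ⇒ not rapid intensification.

4 kt, no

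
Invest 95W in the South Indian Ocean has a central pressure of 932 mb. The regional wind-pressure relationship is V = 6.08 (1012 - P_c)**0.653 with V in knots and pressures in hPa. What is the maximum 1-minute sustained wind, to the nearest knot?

ΔP = 1012 − 932 = 80 mb.
80^0.653 ≈ 17.487.
V ≈ 6.08 × 17.487 ≈ 106.3 kt.

106 kt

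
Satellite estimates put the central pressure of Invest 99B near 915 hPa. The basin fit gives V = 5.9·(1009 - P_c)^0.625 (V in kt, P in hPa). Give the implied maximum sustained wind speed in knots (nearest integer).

101 kt

ΔP = 1009 − 915 = 94 hPa.
94^0.625 ≈ 17.108.
V ≈ 5.9 × 17.108 ≈ 100.9 kt.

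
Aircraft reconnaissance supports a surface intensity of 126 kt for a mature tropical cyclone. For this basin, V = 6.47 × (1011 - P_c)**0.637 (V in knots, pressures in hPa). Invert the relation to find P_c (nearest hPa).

ΔP = (V / 6.47)^(1/0.637) = (126/6.47)^1.570.
126/6.47 = 19.474; 19.474^1.570 ≈ 105.75 hPa.
P_c = 1011 − 105.75 = 905.25 ≈ 905 hPa.

905 hPa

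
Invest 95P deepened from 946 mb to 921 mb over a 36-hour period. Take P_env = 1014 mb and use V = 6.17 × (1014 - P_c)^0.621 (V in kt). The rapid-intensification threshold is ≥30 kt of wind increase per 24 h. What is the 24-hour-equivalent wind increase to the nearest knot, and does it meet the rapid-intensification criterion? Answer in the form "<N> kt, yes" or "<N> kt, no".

V₁: ΔP = 68, V ≈ 6.17 × 68^0.621 ≈ 84.78 kt.
V₂: ΔP = 93, V ≈ 6.17 × 93^0.621 ≈ 102.97 kt.
ΔV over 36 h = 18.19 kt → 24 h equivalent = 18.19 × 24/36 ≈ 12.13 kt.
12 kt < 30 kt ⇒ not rapid intensification.

12 kt, no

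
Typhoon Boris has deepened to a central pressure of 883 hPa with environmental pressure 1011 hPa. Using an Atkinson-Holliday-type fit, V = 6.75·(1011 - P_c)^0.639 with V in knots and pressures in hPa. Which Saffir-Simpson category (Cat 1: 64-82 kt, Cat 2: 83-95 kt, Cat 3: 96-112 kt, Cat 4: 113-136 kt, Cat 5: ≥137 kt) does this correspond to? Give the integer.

ΔP = 1011 − 883 = 128 hPa.
V ≈ 6.75 × 128^0.639 = 6.75 × 22.21 ≈ 150 kt.
150 kt falls in the Category 5 band.

5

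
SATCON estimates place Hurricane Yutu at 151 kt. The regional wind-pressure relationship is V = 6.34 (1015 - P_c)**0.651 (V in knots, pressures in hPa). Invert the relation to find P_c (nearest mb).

ΔP = (V / 6.34)^(1/0.651) = (151/6.34)^1.536.
151/6.34 = 23.817; 23.817^1.536 ≈ 130.33 mb.
P_c = 1015 − 130.33 = 884.67 ≈ 885 mb.

885 mb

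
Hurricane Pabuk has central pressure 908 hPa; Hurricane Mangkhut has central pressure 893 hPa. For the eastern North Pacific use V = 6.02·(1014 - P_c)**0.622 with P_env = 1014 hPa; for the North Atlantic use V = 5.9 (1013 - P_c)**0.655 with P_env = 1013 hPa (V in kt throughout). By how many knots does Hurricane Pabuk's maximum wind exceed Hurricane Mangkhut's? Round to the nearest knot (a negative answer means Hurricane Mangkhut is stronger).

Hurricane Pabuk: ΔP = 106; V ≈ 6.02 × 106^0.622 ≈ 109.48 kt.
Hurricane Mangkhut: ΔP = 120; V ≈ 5.9 × 120^0.655 ≈ 135.74 kt.
Difference ≈ 109.48 − 135.74 = -26.26 → -26 kt.

-26 kt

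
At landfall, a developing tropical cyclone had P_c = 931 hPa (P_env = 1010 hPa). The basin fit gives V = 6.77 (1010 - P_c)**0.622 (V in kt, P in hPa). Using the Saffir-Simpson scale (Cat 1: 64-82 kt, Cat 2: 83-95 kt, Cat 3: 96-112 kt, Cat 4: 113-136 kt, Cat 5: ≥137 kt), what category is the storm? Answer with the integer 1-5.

ΔP = 1010 − 931 = 79 hPa.
V ≈ 6.77 × 79^0.622 = 6.77 × 15.15 ≈ 103 kt.
103 kt falls in the Category 3 band.

3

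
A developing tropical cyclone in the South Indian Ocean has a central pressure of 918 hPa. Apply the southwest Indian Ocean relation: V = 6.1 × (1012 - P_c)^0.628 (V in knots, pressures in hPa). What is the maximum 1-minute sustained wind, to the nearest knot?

ΔP = 1012 − 918 = 94 hPa.
94^0.628 ≈ 17.343.
V ≈ 6.1 × 17.343 ≈ 105.8 kt.

106 kt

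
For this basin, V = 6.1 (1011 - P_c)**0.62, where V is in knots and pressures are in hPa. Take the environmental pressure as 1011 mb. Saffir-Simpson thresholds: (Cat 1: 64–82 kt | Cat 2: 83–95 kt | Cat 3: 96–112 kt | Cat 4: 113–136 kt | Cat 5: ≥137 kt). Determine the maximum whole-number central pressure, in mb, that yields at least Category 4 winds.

900 mb

Category 4 begins at V = 113 kt.
Required ΔP = (113/6.1)^(1/0.62) = 18.525^1.613 ≈ 110.86 mb.
P_c ≤ 1011 − 110.86 = 900.14, so the highest integer P_c is 900 mb.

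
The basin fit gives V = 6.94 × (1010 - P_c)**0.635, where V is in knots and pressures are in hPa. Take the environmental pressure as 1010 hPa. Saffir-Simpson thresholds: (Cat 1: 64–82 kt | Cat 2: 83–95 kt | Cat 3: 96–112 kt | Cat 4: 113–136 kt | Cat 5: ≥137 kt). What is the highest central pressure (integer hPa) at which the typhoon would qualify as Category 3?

947 hPa

Category 3 begins at V = 96 kt.
Required ΔP = (96/6.94)^(1/0.635) = 13.833^1.575 ≈ 62.62 hPa.
P_c ≤ 1010 − 62.62 = 947.38, so the highest integer P_c is 947 hPa.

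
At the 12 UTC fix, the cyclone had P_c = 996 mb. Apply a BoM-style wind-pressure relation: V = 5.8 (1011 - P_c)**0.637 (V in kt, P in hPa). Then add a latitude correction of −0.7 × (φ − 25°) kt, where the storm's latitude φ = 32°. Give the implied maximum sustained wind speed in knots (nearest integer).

28 kt

ΔP = 1011 − 996 = 15 mb.
15^0.637 ≈ 5.613.
V ≈ 5.8 × 5.613 ≈ 32.6 kt.
Latitude correction: −0.7 × (32 − 25) = -4.9 kt.
Corrected V ≈ 27.7 kt → 28 kt.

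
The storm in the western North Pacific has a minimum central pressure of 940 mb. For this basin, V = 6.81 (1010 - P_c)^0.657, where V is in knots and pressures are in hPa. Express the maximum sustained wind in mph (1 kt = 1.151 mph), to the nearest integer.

128 mph

ΔP = 1010 − 940 = 70 mb.
V ≈ 6.81 × 70^0.657 = 6.81 × 16.302 ≈ 111.014 kt.
111.014 × 1.151 ≈ 127.78 mph → 128 mph.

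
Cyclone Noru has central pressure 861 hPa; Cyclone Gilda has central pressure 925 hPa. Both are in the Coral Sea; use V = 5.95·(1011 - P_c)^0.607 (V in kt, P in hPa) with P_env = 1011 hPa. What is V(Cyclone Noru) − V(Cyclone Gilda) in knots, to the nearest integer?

36 kt

Cyclone Noru: ΔP = 150; V ≈ 5.95 × 150^0.607 ≈ 124.57 kt.
Cyclone Gilda: ΔP = 86; V ≈ 5.95 × 86^0.607 ≈ 88.87 kt.
Difference ≈ 124.57 − 88.87 = 35.70 → 36 kt.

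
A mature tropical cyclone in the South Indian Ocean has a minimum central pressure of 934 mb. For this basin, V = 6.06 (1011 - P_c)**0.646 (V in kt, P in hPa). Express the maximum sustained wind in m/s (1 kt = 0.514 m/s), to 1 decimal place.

ΔP = 1011 − 934 = 77 mb.
V ≈ 6.06 × 77^0.646 = 6.06 × 16.545 ≈ 100.264 kt.
100.264 × 0.514 ≈ 51.54 m/s → 51.5 m/s.

51.5 m/s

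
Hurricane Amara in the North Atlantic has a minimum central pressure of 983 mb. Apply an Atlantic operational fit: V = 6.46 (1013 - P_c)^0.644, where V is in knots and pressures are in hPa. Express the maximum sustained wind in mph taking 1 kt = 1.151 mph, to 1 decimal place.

66.5 mph

ΔP = 1013 − 983 = 30 mb.
V ≈ 6.46 × 30^0.644 = 6.46 × 8.939 ≈ 57.743 kt.
57.743 × 1.151 ≈ 66.46 mph → 66.5 mph.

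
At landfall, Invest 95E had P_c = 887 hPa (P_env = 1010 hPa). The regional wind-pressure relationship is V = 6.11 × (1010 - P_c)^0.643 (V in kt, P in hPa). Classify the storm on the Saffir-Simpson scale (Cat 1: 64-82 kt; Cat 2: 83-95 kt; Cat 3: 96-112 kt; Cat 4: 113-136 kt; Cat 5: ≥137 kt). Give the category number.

ΔP = 1010 − 887 = 123 hPa.
V ≈ 6.11 × 123^0.643 = 6.11 × 22.07 ≈ 135 kt.
135 kt falls in the Category 4 band.

4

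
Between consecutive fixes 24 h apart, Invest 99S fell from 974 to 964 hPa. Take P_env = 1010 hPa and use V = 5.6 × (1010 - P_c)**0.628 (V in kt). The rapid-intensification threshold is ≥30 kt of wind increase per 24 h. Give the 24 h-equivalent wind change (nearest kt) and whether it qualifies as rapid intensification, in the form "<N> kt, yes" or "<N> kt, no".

9 kt, no

V₁: ΔP = 36, V ≈ 5.6 × 36^0.628 ≈ 53.16 kt.
V₂: ΔP = 46, V ≈ 5.6 × 46^0.628 ≈ 62.00 kt.
ΔV over 24 h = 8.84 kt → 24 h equivalent = 8.84 × 24/24 ≈ 8.84 kt.
9 kt < 30 kt ⇒ not rapid intensification.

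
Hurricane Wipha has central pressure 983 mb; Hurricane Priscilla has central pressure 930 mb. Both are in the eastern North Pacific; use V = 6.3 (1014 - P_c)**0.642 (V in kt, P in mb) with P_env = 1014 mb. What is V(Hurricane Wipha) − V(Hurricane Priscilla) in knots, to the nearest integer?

Hurricane Wipha: ΔP = 31; V ≈ 6.3 × 31^0.642 ≈ 57.12 kt.
Hurricane Priscilla: ΔP = 84; V ≈ 6.3 × 84^0.642 ≈ 108.32 kt.
Difference ≈ 57.12 − 108.32 = -51.20 → -51 kt.

-51 kt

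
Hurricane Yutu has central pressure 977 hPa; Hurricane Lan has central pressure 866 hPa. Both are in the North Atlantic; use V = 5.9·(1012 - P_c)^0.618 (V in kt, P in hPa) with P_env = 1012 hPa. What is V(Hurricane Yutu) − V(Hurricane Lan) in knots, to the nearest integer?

Hurricane Yutu: ΔP = 35; V ≈ 5.9 × 35^0.618 ≈ 53.10 kt.
Hurricane Lan: ΔP = 146; V ≈ 5.9 × 146^0.618 ≈ 128.36 kt.
Difference ≈ 53.10 − 128.36 = -75.26 → -75 kt.

-75 kt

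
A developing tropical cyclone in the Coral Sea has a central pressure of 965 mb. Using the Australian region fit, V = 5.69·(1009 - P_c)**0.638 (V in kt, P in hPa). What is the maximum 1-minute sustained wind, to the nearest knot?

ΔP = 1009 − 965 = 44 mb.
44^0.638 ≈ 11.182.
V ≈ 5.69 × 11.182 ≈ 63.6 kt.

64 kt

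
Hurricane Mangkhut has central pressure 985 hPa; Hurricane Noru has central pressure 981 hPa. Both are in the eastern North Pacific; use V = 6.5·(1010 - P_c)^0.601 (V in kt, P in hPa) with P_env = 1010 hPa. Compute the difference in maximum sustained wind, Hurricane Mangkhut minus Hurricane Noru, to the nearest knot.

-4 kt

Hurricane Mangkhut: ΔP = 25; V ≈ 6.5 × 25^0.601 ≈ 44.99 kt.
Hurricane Noru: ΔP = 29; V ≈ 6.5 × 29^0.601 ≈ 49.18 kt.
Difference ≈ 44.99 − 49.18 = -4.19 → -4 kt.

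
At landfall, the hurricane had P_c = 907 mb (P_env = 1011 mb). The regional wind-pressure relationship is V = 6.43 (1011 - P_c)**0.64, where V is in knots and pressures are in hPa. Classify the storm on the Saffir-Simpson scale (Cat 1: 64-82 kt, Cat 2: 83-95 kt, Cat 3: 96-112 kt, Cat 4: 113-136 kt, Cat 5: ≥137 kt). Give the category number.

ΔP = 1011 − 907 = 104 mb.
V ≈ 6.43 × 104^0.64 = 6.43 × 19.54 ≈ 126 kt.
126 kt falls in the Category 4 band.

4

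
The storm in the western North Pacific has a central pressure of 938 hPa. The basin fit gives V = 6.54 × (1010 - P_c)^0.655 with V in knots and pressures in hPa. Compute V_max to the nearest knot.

ΔP = 1010 − 938 = 72 hPa.
72^0.655 ≈ 16.465.
V ≈ 6.54 × 16.465 ≈ 107.7 kt.

108 kt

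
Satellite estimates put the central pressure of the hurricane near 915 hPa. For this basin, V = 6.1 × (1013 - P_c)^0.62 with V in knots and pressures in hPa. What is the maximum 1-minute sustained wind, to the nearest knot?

105 kt

ΔP = 1013 − 915 = 98 hPa.
98^0.62 ≈ 17.162.
V ≈ 6.1 × 17.162 ≈ 104.7 kt.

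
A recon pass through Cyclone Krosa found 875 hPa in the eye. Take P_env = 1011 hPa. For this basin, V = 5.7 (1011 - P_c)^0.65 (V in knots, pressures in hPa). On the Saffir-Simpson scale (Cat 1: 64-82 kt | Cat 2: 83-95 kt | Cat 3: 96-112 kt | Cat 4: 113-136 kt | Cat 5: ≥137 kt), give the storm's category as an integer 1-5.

5

ΔP = 1011 − 875 = 136 hPa.
V ≈ 5.7 × 136^0.65 = 5.7 × 24.37 ≈ 139 kt.
139 kt falls in the Category 5 band.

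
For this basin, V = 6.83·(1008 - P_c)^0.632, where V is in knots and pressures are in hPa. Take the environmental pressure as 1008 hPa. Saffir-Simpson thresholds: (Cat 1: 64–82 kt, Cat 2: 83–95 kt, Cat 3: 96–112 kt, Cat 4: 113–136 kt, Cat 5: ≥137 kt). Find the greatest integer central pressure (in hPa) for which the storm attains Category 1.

973 hPa

Category 1 begins at V = 64 kt.
Required ΔP = (64/6.83)^(1/0.632) = 9.370^1.582 ≈ 34.48 hPa.
P_c ≤ 1008 − 34.48 = 973.52, so the highest integer P_c is 973 hPa.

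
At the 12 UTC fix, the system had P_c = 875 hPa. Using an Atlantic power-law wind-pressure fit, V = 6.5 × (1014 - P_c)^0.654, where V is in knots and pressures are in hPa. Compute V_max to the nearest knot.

ΔP = 1014 − 875 = 139 hPa.
139^0.654 ≈ 25.208.
V ≈ 6.5 × 25.208 ≈ 163.8 kt.

164 kt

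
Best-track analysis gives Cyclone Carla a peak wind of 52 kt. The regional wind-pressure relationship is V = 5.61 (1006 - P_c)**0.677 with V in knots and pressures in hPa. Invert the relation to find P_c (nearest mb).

979 mb

ΔP = (V / 5.61)^(1/0.677) = (52/5.61)^1.477.
52/5.61 = 9.269; 9.269^1.477 ≈ 26.82 mb.
P_c = 1006 − 26.82 = 979.18 ≈ 979 mb.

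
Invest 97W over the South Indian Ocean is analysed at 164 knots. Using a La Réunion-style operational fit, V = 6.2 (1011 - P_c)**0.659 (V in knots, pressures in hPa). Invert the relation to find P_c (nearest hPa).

867 hPa

ΔP = (V / 6.2)^(1/0.659) = (164/6.2)^1.517.
164/6.2 = 26.452; 26.452^1.517 ≈ 144.05 hPa.
P_c = 1011 − 144.05 = 866.95 ≈ 867 hPa.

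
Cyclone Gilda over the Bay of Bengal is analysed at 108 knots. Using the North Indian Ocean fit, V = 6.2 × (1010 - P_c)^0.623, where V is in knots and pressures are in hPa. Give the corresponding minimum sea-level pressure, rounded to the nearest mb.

ΔP = (V / 6.2)^(1/0.623) = (108/6.2)^1.605.
108/6.2 = 17.419; 17.419^1.605 ≈ 98.18 mb.
P_c = 1010 − 98.18 = 911.82 ≈ 912 mb.

912 mb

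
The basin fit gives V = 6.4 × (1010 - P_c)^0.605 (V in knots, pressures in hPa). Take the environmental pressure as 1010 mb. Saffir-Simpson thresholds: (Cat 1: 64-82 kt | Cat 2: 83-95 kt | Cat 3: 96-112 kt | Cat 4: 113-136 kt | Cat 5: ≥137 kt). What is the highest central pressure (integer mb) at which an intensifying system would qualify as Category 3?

922 mb

Category 3 begins at V = 96 kt.
Required ΔP = (96/6.4)^(1/0.605) = 15.000^1.653 ≈ 87.89 mb.
P_c ≤ 1010 − 87.89 = 922.11, so the highest integer P_c is 922 mb.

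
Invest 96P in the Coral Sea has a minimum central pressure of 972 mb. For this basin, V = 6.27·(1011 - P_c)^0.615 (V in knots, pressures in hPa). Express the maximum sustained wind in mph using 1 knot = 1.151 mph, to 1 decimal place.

68.7 mph

ΔP = 1011 − 972 = 39 mb.
V ≈ 6.27 × 39^0.615 = 6.27 × 9.517 ≈ 59.672 kt.
59.672 × 1.151 ≈ 68.68 mph → 68.7 mph.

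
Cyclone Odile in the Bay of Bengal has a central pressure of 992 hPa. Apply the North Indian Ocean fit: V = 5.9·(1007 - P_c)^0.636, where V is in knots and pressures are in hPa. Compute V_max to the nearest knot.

ΔP = 1007 − 992 = 15 hPa.
15^0.636 ≈ 5.597.
V ≈ 5.9 × 5.597 ≈ 33.0 kt.

33 kt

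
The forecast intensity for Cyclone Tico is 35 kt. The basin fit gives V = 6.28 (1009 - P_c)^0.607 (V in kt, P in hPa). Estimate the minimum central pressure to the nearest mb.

ΔP = (V / 6.28)^(1/0.607) = (35/6.28)^1.647.
35/6.28 = 5.573; 5.573^1.647 ≈ 16.95 mb.
P_c = 1009 − 16.95 = 992.05 ≈ 992 mb.

992 mb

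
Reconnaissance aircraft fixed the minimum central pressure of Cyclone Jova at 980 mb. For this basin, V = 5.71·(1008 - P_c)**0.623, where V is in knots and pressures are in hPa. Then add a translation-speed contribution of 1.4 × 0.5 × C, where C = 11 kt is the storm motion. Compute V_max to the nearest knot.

ΔP = 1008 − 980 = 28 mb.
28^0.623 ≈ 7.972.
V ≈ 5.71 × 7.972 ≈ 45.5 kt.
Translation term: 1.4 × 0.5 × 11 = 7.7 kt.
Corrected V ≈ 53.2 kt → 53 kt.

53 kt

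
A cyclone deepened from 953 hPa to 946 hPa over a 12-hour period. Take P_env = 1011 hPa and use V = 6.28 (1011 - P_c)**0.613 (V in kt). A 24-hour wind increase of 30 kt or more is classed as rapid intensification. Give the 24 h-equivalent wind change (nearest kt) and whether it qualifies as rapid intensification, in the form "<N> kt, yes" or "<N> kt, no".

11 kt, no

V₁: ΔP = 58, V ≈ 6.28 × 58^0.613 ≈ 75.67 kt.
V₂: ΔP = 65, V ≈ 6.28 × 65^0.613 ≈ 81.15 kt.
ΔV over 12 h = 5.48 kt → 24 h equivalent = 5.48 × 24/12 ≈ 10.96 kt.
11 kt < 30 kt ⇒ not rapid intensification.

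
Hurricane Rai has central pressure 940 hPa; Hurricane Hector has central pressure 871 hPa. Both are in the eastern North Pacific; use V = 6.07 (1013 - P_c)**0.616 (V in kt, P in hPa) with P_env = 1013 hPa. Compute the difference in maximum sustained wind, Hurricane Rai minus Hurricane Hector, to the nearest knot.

-43 kt

Hurricane Rai: ΔP = 73; V ≈ 6.07 × 73^0.616 ≈ 85.31 kt.
Hurricane Hector: ΔP = 142; V ≈ 6.07 × 142^0.616 ≈ 128.53 kt.
Difference ≈ 85.31 − 128.53 = -43.22 → -43 kt.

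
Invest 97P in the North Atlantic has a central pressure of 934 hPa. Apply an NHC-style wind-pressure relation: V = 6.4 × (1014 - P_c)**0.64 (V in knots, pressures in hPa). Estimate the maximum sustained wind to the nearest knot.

ΔP = 1014 − 934 = 80 hPa.
80^0.64 ≈ 16.519.
V ≈ 6.4 × 16.519 ≈ 105.7 kt.

106 kt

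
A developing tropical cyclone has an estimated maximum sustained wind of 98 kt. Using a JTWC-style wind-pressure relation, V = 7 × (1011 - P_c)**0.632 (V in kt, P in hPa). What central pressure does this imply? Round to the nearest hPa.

ΔP = (V / 7)^(1/0.632) = (98/7)^1.582.
98/7 = 14.000; 14.000^1.582 ≈ 65.09 hPa.
P_c = 1011 − 65.09 = 945.91 ≈ 946 hPa.

946 hPa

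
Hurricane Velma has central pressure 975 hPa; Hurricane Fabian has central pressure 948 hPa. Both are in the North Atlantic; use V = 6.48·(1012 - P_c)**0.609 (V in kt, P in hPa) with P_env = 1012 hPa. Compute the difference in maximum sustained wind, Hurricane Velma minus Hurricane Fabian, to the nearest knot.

Hurricane Velma: ΔP = 37; V ≈ 6.48 × 37^0.609 ≈ 58.43 kt.
Hurricane Fabian: ΔP = 64; V ≈ 6.48 × 64^0.609 ≈ 81.57 kt.
Difference ≈ 58.43 − 81.57 = -23.14 → -23 kt.

-23 kt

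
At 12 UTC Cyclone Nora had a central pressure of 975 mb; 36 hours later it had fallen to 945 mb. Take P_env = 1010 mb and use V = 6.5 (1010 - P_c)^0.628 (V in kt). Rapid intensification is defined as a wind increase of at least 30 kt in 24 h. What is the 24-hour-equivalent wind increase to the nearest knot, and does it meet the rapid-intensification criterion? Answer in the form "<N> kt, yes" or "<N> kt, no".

19 kt, no

V₁: ΔP = 35, V ≈ 6.5 × 35^0.628 ≈ 60.62 kt.
V₂: ΔP = 65, V ≈ 6.5 × 65^0.628 ≈ 89.42 kt.
ΔV over 36 h = 28.80 kt → 24 h equivalent = 28.80 × 24/36 ≈ 19.20 kt.
19 kt < 30 kt ⇒ not rapid intensification.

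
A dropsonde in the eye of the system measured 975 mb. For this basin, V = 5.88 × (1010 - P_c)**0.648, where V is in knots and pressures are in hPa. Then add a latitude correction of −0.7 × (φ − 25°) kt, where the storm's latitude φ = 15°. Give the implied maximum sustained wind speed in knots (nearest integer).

66 kt

ΔP = 1010 − 975 = 35 mb.
35^0.648 ≈ 10.013.
V ≈ 5.88 × 10.013 ≈ 58.9 kt.
Latitude correction: −0.7 × (15 − 25) = 7 kt.
Corrected V ≈ 65.9 kt → 66 kt.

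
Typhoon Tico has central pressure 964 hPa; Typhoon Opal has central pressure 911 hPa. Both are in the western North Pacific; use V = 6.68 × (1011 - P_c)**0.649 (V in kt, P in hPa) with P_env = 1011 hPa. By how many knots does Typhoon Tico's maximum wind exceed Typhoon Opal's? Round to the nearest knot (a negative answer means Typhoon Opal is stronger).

-51 kt

Typhoon Tico: ΔP = 47; V ≈ 6.68 × 47^0.649 ≈ 81.28 kt.
Typhoon Opal: ΔP = 100; V ≈ 6.68 × 100^0.649 ≈ 132.67 kt.
Difference ≈ 81.28 − 132.67 = -51.39 → -51 kt.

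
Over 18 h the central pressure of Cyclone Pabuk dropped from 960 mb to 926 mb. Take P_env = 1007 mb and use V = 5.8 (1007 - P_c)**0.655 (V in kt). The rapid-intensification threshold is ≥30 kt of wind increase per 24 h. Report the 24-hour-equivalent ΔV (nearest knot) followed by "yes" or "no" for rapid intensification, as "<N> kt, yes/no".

41 kt, yes

V₁: ΔP = 47, V ≈ 5.8 × 47^0.655 ≈ 72.22 kt.
V₂: ΔP = 81, V ≈ 5.8 × 81^0.655 ≈ 103.15 kt.
ΔV over 18 h = 30.93 kt → 24 h equivalent = 30.93 × 24/18 ≈ 41.24 kt.
41 kt ≥ 30 kt ⇒ rapid intensification.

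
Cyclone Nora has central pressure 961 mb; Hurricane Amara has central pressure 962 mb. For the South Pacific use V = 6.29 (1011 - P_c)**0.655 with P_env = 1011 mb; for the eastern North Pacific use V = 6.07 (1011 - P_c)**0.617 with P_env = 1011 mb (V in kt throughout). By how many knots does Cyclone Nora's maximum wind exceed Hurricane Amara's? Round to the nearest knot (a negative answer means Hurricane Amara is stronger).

Cyclone Nora: ΔP = 50; V ≈ 6.29 × 50^0.655 ≈ 81.56 kt.
Hurricane Amara: ΔP = 49; V ≈ 6.07 × 49^0.617 ≈ 66.99 kt.
Difference ≈ 81.56 − 66.99 = 14.57 → 15 kt.

15 kt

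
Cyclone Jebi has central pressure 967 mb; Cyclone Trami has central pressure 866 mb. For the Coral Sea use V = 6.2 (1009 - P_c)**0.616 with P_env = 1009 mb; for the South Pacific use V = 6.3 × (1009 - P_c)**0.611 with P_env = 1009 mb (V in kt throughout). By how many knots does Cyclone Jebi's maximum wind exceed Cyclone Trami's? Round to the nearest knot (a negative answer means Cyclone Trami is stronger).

-69 kt

Cyclone Jebi: ΔP = 42; V ≈ 6.2 × 42^0.616 ≈ 61.99 kt.
Cyclone Trami: ΔP = 143; V ≈ 6.3 × 143^0.611 ≈ 130.69 kt.
Difference ≈ 61.99 − 130.69 = -68.70 → -69 kt.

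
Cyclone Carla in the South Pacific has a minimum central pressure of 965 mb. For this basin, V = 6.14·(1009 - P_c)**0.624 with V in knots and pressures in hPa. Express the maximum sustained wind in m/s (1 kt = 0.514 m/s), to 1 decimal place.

ΔP = 1009 − 965 = 44 mb.
V ≈ 6.14 × 44^0.624 = 6.14 × 10.605 ≈ 65.115 kt.
65.115 × 0.514 ≈ 33.47 m/s → 33.5 m/s.

33.5 m/s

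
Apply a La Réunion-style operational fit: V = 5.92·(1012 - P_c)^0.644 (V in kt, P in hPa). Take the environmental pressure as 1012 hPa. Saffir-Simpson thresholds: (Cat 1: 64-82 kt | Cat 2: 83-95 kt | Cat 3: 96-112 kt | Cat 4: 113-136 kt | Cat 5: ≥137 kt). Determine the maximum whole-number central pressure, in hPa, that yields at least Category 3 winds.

936 hPa

Category 3 begins at V = 96 kt.
Required ΔP = (96/5.92)^(1/0.644) = 16.216^1.553 ≈ 75.65 hPa.
P_c ≤ 1012 − 75.65 = 936.35, so the highest integer P_c is 936 hPa.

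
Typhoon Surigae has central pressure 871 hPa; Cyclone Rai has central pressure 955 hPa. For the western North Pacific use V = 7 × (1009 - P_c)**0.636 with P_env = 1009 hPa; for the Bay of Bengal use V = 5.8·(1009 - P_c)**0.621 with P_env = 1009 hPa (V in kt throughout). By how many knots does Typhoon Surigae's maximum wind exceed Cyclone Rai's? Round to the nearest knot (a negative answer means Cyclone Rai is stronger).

Typhoon Surigae: ΔP = 138; V ≈ 7 × 138^0.636 ≈ 160.72 kt.
Cyclone Rai: ΔP = 54; V ≈ 5.8 × 54^0.621 ≈ 69.06 kt.
Difference ≈ 160.72 − 69.06 = 91.66 → 92 kt.

92 kt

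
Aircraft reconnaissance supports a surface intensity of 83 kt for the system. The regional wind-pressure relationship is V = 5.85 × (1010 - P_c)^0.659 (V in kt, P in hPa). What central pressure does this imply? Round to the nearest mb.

954 mb

ΔP = (V / 5.85)^(1/0.659) = (83/5.85)^1.517.
83/5.85 = 14.188; 14.188^1.517 ≈ 55.97 mb.
P_c = 1010 − 55.97 = 954.03 ≈ 954 mb.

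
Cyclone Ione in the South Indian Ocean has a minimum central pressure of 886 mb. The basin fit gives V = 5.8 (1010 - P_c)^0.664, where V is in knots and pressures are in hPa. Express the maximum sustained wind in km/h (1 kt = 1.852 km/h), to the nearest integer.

ΔP = 1010 − 886 = 124 mb.
V ≈ 5.8 × 124^0.664 = 5.8 × 24.549 ≈ 142.384 kt.
142.384 × 1.852 ≈ 263.69 km/h → 264 km/h.

264 km/h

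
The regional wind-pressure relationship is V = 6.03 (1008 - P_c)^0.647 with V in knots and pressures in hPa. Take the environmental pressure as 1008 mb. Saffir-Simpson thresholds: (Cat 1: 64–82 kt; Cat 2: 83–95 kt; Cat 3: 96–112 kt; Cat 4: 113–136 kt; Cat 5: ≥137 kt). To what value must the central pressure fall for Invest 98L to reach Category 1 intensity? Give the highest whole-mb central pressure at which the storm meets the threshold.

Category 1 begins at V = 64 kt.
Required ΔP = (64/6.03)^(1/0.647) = 10.614^1.546 ≈ 38.51 mb.
P_c ≤ 1008 − 38.51 = 969.49, so the highest integer P_c is 969 mb.

969 mb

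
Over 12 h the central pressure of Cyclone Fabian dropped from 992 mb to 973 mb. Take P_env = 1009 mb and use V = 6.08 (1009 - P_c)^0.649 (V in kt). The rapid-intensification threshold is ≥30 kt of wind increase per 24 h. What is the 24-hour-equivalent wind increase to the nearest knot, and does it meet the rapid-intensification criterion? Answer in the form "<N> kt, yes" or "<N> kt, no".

48 kt, yes

V₁: ΔP = 17, V ≈ 6.08 × 17^0.649 ≈ 38.24 kt.
V₂: ΔP = 36, V ≈ 6.08 × 36^0.649 ≈ 62.22 kt.
ΔV over 12 h = 23.98 kt → 24 h equivalent = 23.98 × 24/12 ≈ 47.96 kt.
48 kt ≥ 30 kt ⇒ rapid intensification.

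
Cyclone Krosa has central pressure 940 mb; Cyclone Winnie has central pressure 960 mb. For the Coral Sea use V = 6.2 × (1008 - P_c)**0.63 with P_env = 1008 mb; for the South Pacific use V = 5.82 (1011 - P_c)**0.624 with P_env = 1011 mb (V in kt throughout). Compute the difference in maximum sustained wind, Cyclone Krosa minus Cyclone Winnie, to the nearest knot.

21 kt

Cyclone Krosa: ΔP = 68; V ≈ 6.2 × 68^0.63 ≈ 88.49 kt.
Cyclone Winnie: ΔP = 51; V ≈ 5.82 × 51^0.624 ≈ 67.68 kt.
Difference ≈ 88.49 − 67.68 = 20.81 → 21 kt.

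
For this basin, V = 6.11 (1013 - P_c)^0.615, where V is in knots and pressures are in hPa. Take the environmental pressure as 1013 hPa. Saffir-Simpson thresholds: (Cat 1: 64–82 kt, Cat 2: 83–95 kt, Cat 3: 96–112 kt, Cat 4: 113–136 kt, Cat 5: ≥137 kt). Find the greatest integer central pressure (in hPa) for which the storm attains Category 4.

898 hPa

Category 4 begins at V = 113 kt.
Required ΔP = (113/6.11)^(1/0.615) = 18.494^1.626 ≈ 114.87 hPa.
P_c ≤ 1013 − 114.87 = 898.13, so the highest integer P_c is 898 hPa.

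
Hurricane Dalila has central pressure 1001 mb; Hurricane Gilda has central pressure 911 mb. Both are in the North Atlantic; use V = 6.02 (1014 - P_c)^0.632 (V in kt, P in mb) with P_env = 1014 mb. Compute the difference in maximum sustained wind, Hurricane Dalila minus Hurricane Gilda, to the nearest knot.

Hurricane Dalila: ΔP = 13; V ≈ 6.02 × 13^0.632 ≈ 30.45 kt.
Hurricane Gilda: ΔP = 103; V ≈ 6.02 × 103^0.632 ≈ 112.64 kt.
Difference ≈ 30.45 − 112.64 = -82.19 → -82 kt.

-82 kt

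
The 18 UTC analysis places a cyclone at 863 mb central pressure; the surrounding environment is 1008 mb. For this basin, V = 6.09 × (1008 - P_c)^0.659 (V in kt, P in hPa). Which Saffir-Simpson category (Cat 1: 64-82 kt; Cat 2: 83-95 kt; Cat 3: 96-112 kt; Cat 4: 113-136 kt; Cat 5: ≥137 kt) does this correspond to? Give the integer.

5

ΔP = 1008 − 863 = 145 mb.
V ≈ 6.09 × 145^0.659 = 6.09 × 26.57 ≈ 162 kt.
162 kt falls in the Category 5 band.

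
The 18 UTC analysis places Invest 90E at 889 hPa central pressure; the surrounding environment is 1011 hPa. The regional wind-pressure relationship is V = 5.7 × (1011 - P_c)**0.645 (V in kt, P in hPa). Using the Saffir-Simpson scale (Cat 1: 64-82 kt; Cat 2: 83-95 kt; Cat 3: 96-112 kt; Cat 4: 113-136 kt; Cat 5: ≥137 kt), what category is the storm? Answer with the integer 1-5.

ΔP = 1011 − 889 = 122 hPa.
V ≈ 5.7 × 122^0.645 = 5.7 × 22.17 ≈ 126 kt.
126 kt falls in the Category 4 band.

4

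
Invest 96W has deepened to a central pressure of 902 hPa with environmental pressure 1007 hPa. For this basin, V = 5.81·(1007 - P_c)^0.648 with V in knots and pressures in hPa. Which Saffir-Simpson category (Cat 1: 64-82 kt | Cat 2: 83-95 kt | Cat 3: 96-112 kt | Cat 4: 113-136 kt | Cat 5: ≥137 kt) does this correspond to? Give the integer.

ΔP = 1007 − 902 = 105 hPa.
V ≈ 5.81 × 105^0.648 = 5.81 × 20.40 ≈ 119 kt.
119 kt falls in the Category 4 band.

4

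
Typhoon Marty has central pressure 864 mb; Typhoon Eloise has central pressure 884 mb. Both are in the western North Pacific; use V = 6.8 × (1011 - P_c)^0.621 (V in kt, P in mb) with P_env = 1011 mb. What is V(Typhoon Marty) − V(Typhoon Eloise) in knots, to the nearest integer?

Typhoon Marty: ΔP = 147; V ≈ 6.8 × 147^0.621 ≈ 150.80 kt.
Typhoon Eloise: ΔP = 127; V ≈ 6.8 × 127^0.621 ≈ 137.71 kt.
Difference ≈ 150.80 − 137.71 = 13.09 → 13 kt.

13 kt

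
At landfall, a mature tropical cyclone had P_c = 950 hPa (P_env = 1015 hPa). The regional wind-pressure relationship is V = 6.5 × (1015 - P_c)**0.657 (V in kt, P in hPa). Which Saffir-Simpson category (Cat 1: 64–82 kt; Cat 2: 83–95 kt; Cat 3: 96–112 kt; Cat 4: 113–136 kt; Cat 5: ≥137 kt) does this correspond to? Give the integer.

ΔP = 1015 − 950 = 65 hPa.
V ≈ 6.5 × 65^0.657 = 6.5 × 15.53 ≈ 101 kt.
101 kt falls in the Category 3 band.

3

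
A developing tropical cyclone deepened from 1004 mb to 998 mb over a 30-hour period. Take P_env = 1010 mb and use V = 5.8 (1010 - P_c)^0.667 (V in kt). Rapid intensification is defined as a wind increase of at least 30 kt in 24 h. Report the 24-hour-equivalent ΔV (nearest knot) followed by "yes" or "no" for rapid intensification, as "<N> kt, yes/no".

V₁: ΔP = 6, V ≈ 5.8 × 6^0.667 ≈ 19.16 kt.
V₂: ΔP = 12, V ≈ 5.8 × 12^0.667 ≈ 30.43 kt.
ΔV over 30 h = 11.27 kt → 24 h equivalent = 11.27 × 24/30 ≈ 9.02 kt.
9 kt < 30 kt ⇒ not rapid intensification.

9 kt, no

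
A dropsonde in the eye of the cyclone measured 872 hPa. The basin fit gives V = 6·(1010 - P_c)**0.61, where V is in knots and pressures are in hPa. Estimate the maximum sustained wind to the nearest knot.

ΔP = 1010 − 872 = 138 hPa.
138^0.61 ≈ 20.199.
V ≈ 6 × 20.199 ≈ 121.2 kt.

121 kt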